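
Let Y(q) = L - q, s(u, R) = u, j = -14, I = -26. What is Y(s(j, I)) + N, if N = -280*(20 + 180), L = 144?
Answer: -55842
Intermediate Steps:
N = -56000 (N = -280*200 = -56000)
Y(q) = 144 - q
Y(s(j, I)) + N = (144 - 1*(-14)) - 56000 = (144 + 14) - 56000 = 158 - 56000 = -55842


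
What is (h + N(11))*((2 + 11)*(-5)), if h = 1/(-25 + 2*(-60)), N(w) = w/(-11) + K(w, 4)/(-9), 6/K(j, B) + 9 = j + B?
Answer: 18967/261 ≈ 72.671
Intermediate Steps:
K(j, B) = 6/(-9 + B + j) (K(j, B) = 6/(-9 + (j + B)) = 6/(-9 + (B + j)) = 6/(-9 + B + j))
N(w) = -2/(3*(-5 + w)) - w/11 (N(w) = w/(-11) + (6/(-9 + 4 + w))/(-9) = w*(-1/11) + (6/(-5 + w))*(-⅑) = -w/11 - 2/(3*(-5 + w)) = -2/(3*(-5 + w)) - w/11)
h = -1/145 (h = 1/(-25 - 120) = 1/(-145) = -1/145 ≈ -0.0068966)
(h + N(11))*((2 + 11)*(-5)) = (-1/145 + (-22 - 3*11*(-5 + 11))/(33*(-5 + 11)))*((2 + 11)*(-5)) = (-1/145 + (1/33)*(-22 - 3*11*6)/6)*(13*(-5)) = (-1/145 + (1/33)*(⅙)*(-22 - 198))*(-65) = (-1/145 + (1/33)*(⅙)*(-220))*(-65) = (-1/145 - 10/9)*(-65) = -1459/1305*(-65) = 18967/261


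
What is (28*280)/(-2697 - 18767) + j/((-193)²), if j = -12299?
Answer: -69502237/99939067 ≈ -0.69545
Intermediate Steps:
(28*280)/(-2697 - 18767) + j/((-193)²) = (28*280)/(-2697 - 18767) - 12299/((-193)²) = 7840/(-21464) - 12299/37249 = 7840*(-1/21464) - 12299*1/37249 = -980/2683 - 12299/37249 = -69502237/99939067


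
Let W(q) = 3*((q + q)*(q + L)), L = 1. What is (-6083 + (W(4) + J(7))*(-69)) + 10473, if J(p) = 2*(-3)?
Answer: -3476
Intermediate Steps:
W(q) = 6*q*(1 + q) (W(q) = 3*((q + q)*(q + 1)) = 3*((2*q)*(1 + q)) = 3*(2*q*(1 + q)) = 6*q*(1 + q))
J(p) = -6
(-6083 + (W(4) + J(7))*(-69)) + 10473 = (-6083 + (6*4*(1 + 4) - 6)*(-69)) + 10473 = (-6083 + (6*4*5 - 6)*(-69)) + 10473 = (-6083 + (120 - 6)*(-69)) + 10473 = (-6083 + 114*(-69)) + 10473 = (-6083 - 7866) + 10473 = -13949 + 10473 = -3476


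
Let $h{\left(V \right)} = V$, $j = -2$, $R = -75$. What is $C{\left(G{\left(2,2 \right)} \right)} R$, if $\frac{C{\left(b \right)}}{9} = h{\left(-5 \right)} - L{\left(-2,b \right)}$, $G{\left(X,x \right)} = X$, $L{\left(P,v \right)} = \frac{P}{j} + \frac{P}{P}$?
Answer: $4725$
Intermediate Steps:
$L{\left(P,v \right)} = 1 - \frac{P}{2}$ ($L{\left(P,v \right)} = \frac{P}{-2} + \frac{P}{P} = P \left(- \frac{1}{2}\right) + 1 = - \frac{P}{2} + 1 = 1 - \frac{P}{2}$)
$C{\left(b \right)} = -63$ ($C{\left(b \right)} = 9 \left(-5 - \left(1 - -1\right)\right) = 9 \left(-5 - \left(1 + 1\right)\right) = 9 \left(-5 - 2\right) = 9 \left(-7\right) = -63$)
$C{\left(G{\left(2,2 \right)} \right)} R = \left(-63\right) \left(-75\right) = 4725$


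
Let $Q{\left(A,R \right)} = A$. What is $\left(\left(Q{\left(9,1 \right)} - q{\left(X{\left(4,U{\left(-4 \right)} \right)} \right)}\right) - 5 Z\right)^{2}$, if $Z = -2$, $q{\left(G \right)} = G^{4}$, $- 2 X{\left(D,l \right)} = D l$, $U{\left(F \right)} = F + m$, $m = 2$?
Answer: $56169$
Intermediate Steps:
$U{\left(F \right)} = 2 + F$ ($U{\left(F \right)} = F + 2 = 2 + F$)
$X{\left(D,l \right)} = - \frac{D l}{2}$
$\left(\left(Q{\left(9,1 \right)} - q{\left(X{\left(4,U{\left(-4 \right)} \right)} \right)}\right) - 5 Z\right)^{2} = \left(\left(9 - \left(\left(- \frac{1}{2}\right) 4 \left(2 - 4\right)\right)^{4}\right) - -10\right)^{2} = \left(\left(9 - \left(\left(- \frac{1}{2}\right) 4 \left(-2\right)\right)^{4}\right) + 10\right)^{2} = \left(\left(9 - 4^{4}\right) + 10\right)^{2} = \left(\left(9 - 256\right) + 10\right)^{2} = \left(-247 + 10\right)^{2} = \left(-237\right)^{2} = 56169$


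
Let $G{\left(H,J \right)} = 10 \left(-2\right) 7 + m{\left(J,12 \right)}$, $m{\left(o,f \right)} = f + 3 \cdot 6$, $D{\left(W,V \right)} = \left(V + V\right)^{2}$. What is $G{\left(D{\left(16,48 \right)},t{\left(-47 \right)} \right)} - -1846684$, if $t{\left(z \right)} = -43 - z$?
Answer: $1846574$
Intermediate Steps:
$D{\left(W,V \right)} = 4 V^{2}$ ($D{\left(W,V \right)} = \left(2 V\right)^{2} = 4 V^{2}$)
$m{\left(o,f \right)} = 18 + f$ ($m{\left(o,f \right)} = f + 18 = 18 + f$)
$G{\left(H,J \right)} = -110$ ($G{\left(H,J \right)} = 10 \left(-2\right) 7 + \left(18 + 12\right) = \left(-20\right) 7 + 30 = -140 + 30 = -110$)
$G{\left(D{\left(16,48 \right)},t{\left(-47 \right)} \right)} - -1846684 = -110 - -1846684 = -110 + 1846684 = 1846574$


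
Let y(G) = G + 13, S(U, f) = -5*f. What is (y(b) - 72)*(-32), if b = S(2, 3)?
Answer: 2368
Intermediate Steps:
b = -15 (b = -5*3 = -15)
y(G) = 13 + G
(y(b) - 72)*(-32) = ((13 - 15) - 72)*(-32) = (-2 - 72)*(-32) = -74*(-32) = 2368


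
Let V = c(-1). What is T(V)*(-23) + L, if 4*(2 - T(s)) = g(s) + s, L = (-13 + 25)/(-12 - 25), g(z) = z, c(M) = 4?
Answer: -12/37 ≈ -0.32432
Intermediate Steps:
V = 4
L = -12/37 (L = 12/(-37) = 12*(-1/37) = -12/37 ≈ -0.32432)
T(s) = 2 - s/2 (T(s) = 2 - (s + s)/4 = 2 - s/2)
T(V)*(-23) + L = (2 - 1/2*4)*(-23) - 12/37 = (2 - 2)*(-23) - 12/37 = 0*(-23) - 12/37 = 0 - 12/37 = -12/37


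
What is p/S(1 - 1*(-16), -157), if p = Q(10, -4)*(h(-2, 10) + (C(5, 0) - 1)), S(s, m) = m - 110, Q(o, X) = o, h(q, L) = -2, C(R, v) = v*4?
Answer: 10/89 ≈ 0.11236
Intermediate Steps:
C(R, v) = 4*v
S(s, m) = -110 + m
p = -30 (p = 10*(-2 + (4*0 - 1)) = 10*(-2 + (0 - 1)) = 10*(-2 - 1) = 10*(-3) = -30)
p/S(1 - 1*(-16), -157) = -30/(-110 - 157) = -30/(-267) = -30*(-1/267) = 10/89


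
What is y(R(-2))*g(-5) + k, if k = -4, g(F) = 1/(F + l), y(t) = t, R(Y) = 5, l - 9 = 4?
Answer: -27/8 ≈ -3.3750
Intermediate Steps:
l = 13 (l = 9 + 4 = 13)
g(F) = 1/(13 + F) (g(F) = 1/(F + 13) = 1/(13 + F))
y(R(-2))*g(-5) + k = 5/(13 - 5) - 4 = 5/8 - 4 = -27/8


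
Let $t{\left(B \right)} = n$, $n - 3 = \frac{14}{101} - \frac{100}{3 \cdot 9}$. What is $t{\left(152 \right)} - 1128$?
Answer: $- \frac{3077597}{2727} \approx -1128.6$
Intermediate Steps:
$n = - \frac{1541}{2727}$ ($n = 3 + \left(\frac{14}{101} - \frac{100}{3 \cdot 9}\right) = 3 + \left(14 \cdot \frac{1}{101} - \frac{100}{27}\right) = 3 + \left(\frac{14}{101} - \frac{100}{27}\right) = 3 - \frac{9722}{2727} = - \frac{1541}{2727} \approx -0.56509$)
$t{\left(B \right)} = - \frac{1541}{2727}$
$t{\left(152 \right)} - 1128 = - \frac{1541}{2727} - 1128 = - \frac{3077597}{2727}$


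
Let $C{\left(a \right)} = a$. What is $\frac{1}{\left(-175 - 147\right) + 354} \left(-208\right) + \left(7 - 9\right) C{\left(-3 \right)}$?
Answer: $- \frac{1}{2} \approx -0.5$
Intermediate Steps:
$\frac{1}{\left(-175 - 147\right) + 354} \left(-208\right) + \left(7 - 9\right) C{\left(-3 \right)} = \frac{1}{\left(-175 - 147\right) + 354} \left(-208\right) + \left(7 - 9\right) \left(-3\right) = \frac{1}{\left(-175 - 147\right) + 354} \left(-208\right) - -6 = \frac{1}{-322 + 354} \left(-208\right) + 6 = \frac{1}{32} \left(-208\right) + 6 = - \frac{13}{2} + 6 = - \frac{1}{2}$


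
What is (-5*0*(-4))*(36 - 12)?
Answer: 0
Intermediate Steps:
(-5*0*(-4))*(36 - 12) = (0*(-4))*24 = 0*24 = 0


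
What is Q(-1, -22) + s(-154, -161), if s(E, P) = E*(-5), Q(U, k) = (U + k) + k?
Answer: 725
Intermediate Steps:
Q(U, k) = U + 2*k
s(E, P) = -5*E
Q(-1, -22) + s(-154, -161) = (-1 + 2*(-22)) - 5*(-154) = (-1 - 44) + 770 = -45 + 770 = 725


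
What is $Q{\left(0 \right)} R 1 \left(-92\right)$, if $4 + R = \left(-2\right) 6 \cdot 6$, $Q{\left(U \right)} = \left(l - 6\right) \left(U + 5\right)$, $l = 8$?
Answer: $69920$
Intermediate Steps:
$Q{\left(U \right)} = 10 + 2 U$ ($Q{\left(U \right)} = \left(8 - 6\right) \left(U + 5\right) = 2 \left(5 + U\right) = 10 + 2 U$)
$R = -76$ ($R = -4 + \left(-2\right) 6 \cdot 6 = -4 - 72 = -76$)
$Q{\left(0 \right)} R 1 \left(-92\right) = \left(10 + 2 \cdot 0\right) \left(\left(-76\right) 1\right) \left(-92\right) = \left(10 + 0\right) \left(-76\right) \left(-92\right) = 10 \left(-76\right) \left(-92\right) = \left(-760\right) \left(-92\right) = 69920$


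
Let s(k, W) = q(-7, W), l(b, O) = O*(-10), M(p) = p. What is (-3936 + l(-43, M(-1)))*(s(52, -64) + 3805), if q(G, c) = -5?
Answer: -14918800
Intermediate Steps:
l(b, O) = -10*O
s(k, W) = -5
(-3936 + l(-43, M(-1)))*(s(52, -64) + 3805) = (-3936 - 10*(-1))*(-5 + 3805) = (-3936 + 10)*3800 = -3926*3800 = -14918800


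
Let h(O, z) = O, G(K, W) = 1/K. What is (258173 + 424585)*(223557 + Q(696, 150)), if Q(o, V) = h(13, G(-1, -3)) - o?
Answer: 152169006492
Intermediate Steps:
Q(o, V) = 13 - o
(258173 + 424585)*(223557 + Q(696, 150)) = (258173 + 424585)*(223557 + (13 - 1*696)) = 682758*(223557 + (13 - 696)) = 682758*(223557 - 683) = 682758*222874 = 152169006492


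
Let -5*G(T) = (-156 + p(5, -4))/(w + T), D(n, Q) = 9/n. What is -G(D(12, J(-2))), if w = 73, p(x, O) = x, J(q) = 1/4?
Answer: -604/1475 ≈ -0.40949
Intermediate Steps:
J(q) = ¼
G(T) = 151/(5*(73 + T)) (G(T) = -(-156 + 5)/(5*(73 + T)) = -(-151)/(5*(73 + T)) = 151/(5*(73 + T)))
-G(D(12, J(-2))) = -151/(5*(73 + 9/12)) = -151/(5*(73 + 9*(1/12))) = -151/(5*(73 + ¾)) = -151/(5*295/4) = -151*4/(5*295) = -1*604/1475 = -604/1475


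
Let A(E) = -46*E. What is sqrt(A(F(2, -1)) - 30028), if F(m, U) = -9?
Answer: I*sqrt(29614) ≈ 172.09*I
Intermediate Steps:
sqrt(A(F(2, -1)) - 30028) = sqrt(-46*(-9) - 30028) = sqrt(414 - 30028) = sqrt(-29614) = I*sqrt(29614)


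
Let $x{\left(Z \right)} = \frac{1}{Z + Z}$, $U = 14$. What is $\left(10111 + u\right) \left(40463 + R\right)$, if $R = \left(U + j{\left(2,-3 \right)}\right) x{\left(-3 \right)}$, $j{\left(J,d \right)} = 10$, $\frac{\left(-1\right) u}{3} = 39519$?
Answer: $-4387616714$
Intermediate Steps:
$u = -118557$ ($u = \left(-3\right) 39519 = -118557$)
$x{\left(Z \right)} = \frac{1}{2 Z}$
$R = -4$ ($R = \left(14 + 10\right) \frac{1}{2 \left(-3\right)} = 24 \cdot \frac{1}{2} \left(- \frac{1}{3}\right) = 24 \left(- \frac{1}{6}\right) = -4$)
$\left(10111 + u\right) \left(40463 + R\right) = \left(10111 - 118557\right) \left(40463 - 4\right) = \left(-108446\right) 40459 = -4387616714$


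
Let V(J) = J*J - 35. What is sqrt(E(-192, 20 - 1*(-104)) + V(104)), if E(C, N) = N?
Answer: sqrt(10905) ≈ 104.43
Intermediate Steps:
V(J) = -35 + J**2 (V(J) = J**2 - 35 = -35 + J**2)
sqrt(E(-192, 20 - 1*(-104)) + V(104)) = sqrt((20 - 1*(-104)) + (-35 + 104**2)) = sqrt((20 + 104) + (-35 + 10816)) = sqrt(124 + 10781) = sqrt(10905)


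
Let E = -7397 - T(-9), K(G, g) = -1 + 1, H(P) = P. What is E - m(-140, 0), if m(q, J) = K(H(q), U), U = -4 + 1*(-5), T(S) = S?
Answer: -7388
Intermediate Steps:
U = -9 (U = -4 - 5 = -9)
K(G, g) = 0
m(q, J) = 0
E = -7388 (E = -7397 - 1*(-9) = -7397 + 9 = -7388)
E - m(-140, 0) = -7388 - 1*0 = -7388 + 0 = -7388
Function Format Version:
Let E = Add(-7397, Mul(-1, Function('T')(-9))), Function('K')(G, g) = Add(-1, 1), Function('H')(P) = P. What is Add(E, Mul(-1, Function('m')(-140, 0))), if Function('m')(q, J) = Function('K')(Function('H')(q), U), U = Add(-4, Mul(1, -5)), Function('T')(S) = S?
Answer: -7388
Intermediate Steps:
U = -9 (U = Add(-4, -5) = -9)
Function('K')(G, g) = 0
Function('m')(q, J) = 0
E = -7388 (E = Add(-7397, Mul(-1, -9)) = Add(-7397, 9) = -7388)
Add(E, Mul(-1, Function('m')(-140, 0))) = Add(-7388, Mul(-1, 0)) = Add(-7388, 0) = -7388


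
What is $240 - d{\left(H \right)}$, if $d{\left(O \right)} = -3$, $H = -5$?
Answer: $243$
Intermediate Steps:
$240 - d{\left(H \right)} = 240 - -3 = 240 + 3 = 243$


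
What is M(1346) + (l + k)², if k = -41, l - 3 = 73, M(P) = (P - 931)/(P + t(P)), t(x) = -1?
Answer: 329608/269 ≈ 1225.3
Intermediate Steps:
M(P) = (-931 + P)/(-1 + P) (M(P) = (P - 931)/(P - 1) = (-931 + P)/(-1 + P))
l = 76 (l = 3 + 73 = 76)
M(1346) + (l + k)² = (-931 + 1346)/(-1 + 1346) + (76 - 41)² = 415/1345 + 35² = (1/1345)*415 + 1225 = 83/269 + 1225 = 329608/269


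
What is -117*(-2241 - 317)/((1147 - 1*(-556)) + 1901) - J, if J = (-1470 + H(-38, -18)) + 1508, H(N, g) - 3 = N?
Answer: 144237/1802 ≈ 80.043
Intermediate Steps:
H(N, g) = 3 + N
J = 3 (J = (-1470 + (3 - 38)) + 1508 = (-1470 - 35) + 1508 = -1505 + 1508 = 3)
-117*(-2241 - 317)/((1147 - 1*(-556)) + 1901) - J = -117*(-2241 - 317)/((1147 - 1*(-556)) + 1901) - 1*3 = -117*(-2558/((1147 + 556) + 1901)) - 3 = -117*(-2558/(1703 + 1901)) - 3 = -117/(3604*(-1/2558)) - 3 = -117/(-1802/1279) - 3 = -117*(-1279/1802) - 3 = 149643/1802 - 3 = 144237/1802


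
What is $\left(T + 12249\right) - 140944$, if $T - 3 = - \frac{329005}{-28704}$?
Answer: $- \frac{3693646163}{28704} \approx -1.2868 \cdot 10^{5}$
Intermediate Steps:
$T = \frac{415117}{28704}$ ($T = 3 - \frac{329005}{-28704} = 3 - - \frac{329005}{28704} = 3 + \frac{329005}{28704} = \frac{415117}{28704} \approx 14.462$)
$\left(T + 12249\right) - 140944 = \left(\frac{415117}{28704} + 12249\right) - 140944 = \frac{352010413}{28704} - 140944 = - \frac{3693646163}{28704}$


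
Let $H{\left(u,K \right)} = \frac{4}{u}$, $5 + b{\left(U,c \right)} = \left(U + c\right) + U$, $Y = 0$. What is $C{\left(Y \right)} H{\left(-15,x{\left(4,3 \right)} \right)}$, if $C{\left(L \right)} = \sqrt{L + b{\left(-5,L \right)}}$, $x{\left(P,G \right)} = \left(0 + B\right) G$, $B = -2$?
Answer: $- \frac{4 i \sqrt{15}}{15} \approx - 1.0328 i$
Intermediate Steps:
$b{\left(U,c \right)} = -5 + c + 2 U$ ($b{\left(U,c \right)} = -5 + \left(\left(U + c\right) + U\right) = -5 + \left(c + 2 U\right) = -5 + c + 2 U$)
$x{\left(P,G \right)} = - 2 G$ ($x{\left(P,G \right)} = \left(0 - 2\right) G = - 2 G$)
$C{\left(L \right)} = \sqrt{-15 + 2 L}$ ($C{\left(L \right)} = \sqrt{L + \left(-5 + L + 2 \left(-5\right)\right)} = \sqrt{L - \left(15 - L\right)} = \sqrt{L + \left(-15 + L\right)} = \sqrt{-15 + 2 L}$)
$C{\left(Y \right)} H{\left(-15,x{\left(4,3 \right)} \right)} = \sqrt{-15 + 2 \cdot 0} \frac{4}{-15} = \sqrt{-15 + 0} \cdot 4 \left(- \frac{1}{15}\right) = \sqrt{-15} \left(- \frac{4}{15}\right) = i \sqrt{15} \left(- \frac{4}{15}\right) = - \frac{4 i \sqrt{15}}{15}$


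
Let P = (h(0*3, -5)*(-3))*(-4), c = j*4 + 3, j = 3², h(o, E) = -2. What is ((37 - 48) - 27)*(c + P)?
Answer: -570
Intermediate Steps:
j = 9
c = 39 (c = 9*4 + 3 = 36 + 3 = 39)
P = -24 (P = -2*(-3)*(-4) = 6*(-4) = -24)
((37 - 48) - 27)*(c + P) = ((37 - 48) - 27)*(39 - 24) = (-11 - 27)*15 = -38*15 = -570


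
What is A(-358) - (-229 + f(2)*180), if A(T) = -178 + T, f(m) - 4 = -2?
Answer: -667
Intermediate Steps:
f(m) = 2 (f(m) = 4 - 2 = 2)
A(-358) - (-229 + f(2)*180) = (-178 - 358) - (-229 + 2*180) = -536 - (-229 + 360) = -536 - 1*131 = -536 - 131 = -667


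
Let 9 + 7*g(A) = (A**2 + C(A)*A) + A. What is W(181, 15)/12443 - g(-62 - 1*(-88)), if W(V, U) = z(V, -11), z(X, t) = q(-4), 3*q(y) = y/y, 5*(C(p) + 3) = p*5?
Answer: -48191732/261303 ≈ -184.43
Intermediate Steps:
C(p) = -3 + p (C(p) = -3 + (p*5)/5 = -3 + (5*p)/5 = -3 + p)
q(y) = 1/3 (q(y) = (y/y)/3 = (1/3)*1 = 1/3)
z(X, t) = 1/3
W(V, U) = 1/3
g(A) = -9/7 + A/7 + A**2/7 + A*(-3 + A)/7 (g(A) = -9/7 + ((A**2 + (-3 + A)*A) + A)/7 = -9/7 + ((A**2 + A*(-3 + A)) + A)/7 = -9/7 + (A + A**2 + A*(-3 + A))/7 = -9/7 + (A/7 + A**2/7 + A*(-3 + A)/7) = -9/7 + A/7 + A**2/7 + A*(-3 + A)/7)
W(181, 15)/12443 - g(-62 - 1*(-88)) = (1/3)/12443 - (-9/7 - 2*(-62 - 1*(-88))/7 + 2*(-62 - 1*(-88))**2/7) = (1/3)*(1/12443) - (-9/7 - 2*(-62 + 88)/7 + 2*(-62 + 88)**2/7) = 1/37329 - (-9/7 - 2/7*26 + (2/7)*26**2) = 1/37329 - (-9/7 - 52/7 + (2/7)*676) = 1/37329 - (-9/7 - 52/7 + 1352/7) = 1/37329 - 1*1291/7 = 1/37329 - 1291/7 = -48191732/261303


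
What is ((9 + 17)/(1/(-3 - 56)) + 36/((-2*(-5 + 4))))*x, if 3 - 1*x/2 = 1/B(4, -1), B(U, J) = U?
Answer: -8338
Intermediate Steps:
x = 11/2 (x = 6 - 2/4 = 6 - 2*¼ = 6 - ½ = 11/2 ≈ 5.5000)
((9 + 17)/(1/(-3 - 56)) + 36/((-2*(-5 + 4))))*x = ((9 + 17)/(1/(-3 - 56)) + 36/((-2*(-5 + 4))))*(11/2) = (26/(1/(-59)) + 36/((-2*(-1))))*(11/2) = (26/(-1/59) + 36/2)*(11/2) = (26*(-59) + 36*(½))*(11/2) = (-1534 + 18)*(11/2) = -1516*11/2 = -8338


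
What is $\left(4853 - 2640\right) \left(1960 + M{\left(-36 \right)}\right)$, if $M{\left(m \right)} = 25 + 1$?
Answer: $4395018$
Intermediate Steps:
$M{\left(m \right)} = 26$
$\left(4853 - 2640\right) \left(1960 + M{\left(-36 \right)}\right) = \left(4853 - 2640\right) \left(1960 + 26\right) = 2213 \cdot 1986 = 4395018$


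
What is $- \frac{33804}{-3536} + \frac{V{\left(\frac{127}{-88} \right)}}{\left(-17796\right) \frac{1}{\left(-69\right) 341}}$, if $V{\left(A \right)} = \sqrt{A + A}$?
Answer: $\frac{8451}{884} + \frac{713 i \sqrt{1397}}{11864} \approx 9.56 + 2.2462 i$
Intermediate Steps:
$V{\left(A \right)} = \sqrt{2} \sqrt{A}$ ($V{\left(A \right)} = \sqrt{2 A} = \sqrt{2} \sqrt{A}$)
$- \frac{33804}{-3536} + \frac{V{\left(\frac{127}{-88} \right)}}{\left(-17796\right) \frac{1}{\left(-69\right) 341}} = - \frac{33804}{-3536} + \frac{\sqrt{2} \sqrt{\frac{127}{-88}}}{\left(-17796\right) \frac{1}{\left(-69\right) 341}} = \left(-33804\right) \left(- \frac{1}{3536}\right) + \frac{\sqrt{2} \sqrt{127 \left(- \frac{1}{88}\right)}}{\left(-17796\right) \frac{1}{-23529}} = \frac{8451}{884} + \frac{\sqrt{2} \sqrt{- \frac{127}{88}}}{\left(-17796\right) \left(- \frac{1}{23529}\right)} = \frac{8451}{884} + \frac{\sqrt{2} \frac{i \sqrt{2794}}{44}}{\frac{5932}{7843}} = \frac{8451}{884} + \frac{i \sqrt{1397}}{22} \cdot \frac{7843}{5932} = \frac{8451}{884} + \frac{713 i \sqrt{1397}}{11864}$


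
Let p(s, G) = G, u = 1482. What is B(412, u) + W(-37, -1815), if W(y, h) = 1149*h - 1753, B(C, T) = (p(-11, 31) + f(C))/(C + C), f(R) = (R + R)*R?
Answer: -1719503393/824 ≈ -2.0868e+6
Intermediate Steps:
f(R) = 2*R² (f(R) = (2*R)*R = 2*R²)
B(C, T) = (31 + 2*C²)/(2*C) (B(C, T) = (31 + 2*C²)/(C + C) = (31 + 2*C²)/((2*C)) = (31 + 2*C²)*(1/(2*C)) = (31 + 2*C²)/(2*C))
W(y, h) = -1753 + 1149*h
B(412, u) + W(-37, -1815) = (412 + (31/2)/412) + (-1753 + 1149*(-1815)) = (412 + (31/2)*(1/412)) + (-1753 - 2085435) = (412 + 31/824) - 2087188 = 339519/824 - 2087188 = -1719503393/824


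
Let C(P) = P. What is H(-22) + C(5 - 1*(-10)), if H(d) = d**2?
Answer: 499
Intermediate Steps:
H(-22) + C(5 - 1*(-10)) = (-22)**2 + (5 - 1*(-10)) = 484 + (5 + 10) = 484 + 15 = 499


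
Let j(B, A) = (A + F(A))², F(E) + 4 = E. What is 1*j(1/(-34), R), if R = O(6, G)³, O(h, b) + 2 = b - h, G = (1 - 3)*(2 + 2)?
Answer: 67174416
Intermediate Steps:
G = -8 (G = -2*4 = -8)
O(h, b) = -2 + b - h (O(h, b) = -2 + (b - h) = -2 + b - h)
F(E) = -4 + E
R = -4096 (R = (-2 - 8 - 1*6)³ = (-2 - 8 - 6)³ = (-16)³ = -4096)
j(B, A) = (-4 + 2*A)² (j(B, A) = (A + (-4 + A))² = (-4 + 2*A)²)
1*j(1/(-34), R) = 1*(4*(-2 - 4096)²) = 1*(4*(-4098)²) = 1*(4*16793604) = 1*67174416 = 67174416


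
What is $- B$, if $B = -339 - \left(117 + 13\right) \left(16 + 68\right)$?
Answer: $11259$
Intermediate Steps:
$B = -11259$ ($B = -339 - 130 \cdot 84 = -339 - 10920 = -11259$)
$- B = \left(-1\right) \left(-11259\right) = 11259$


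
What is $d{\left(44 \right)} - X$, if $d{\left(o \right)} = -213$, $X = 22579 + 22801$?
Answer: $-45593$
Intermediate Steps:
$X = 45380$
$d{\left(44 \right)} - X = -213 - 45380 = -45593$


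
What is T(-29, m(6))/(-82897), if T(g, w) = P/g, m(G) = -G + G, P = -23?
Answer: -23/2404013 ≈ -9.5673e-6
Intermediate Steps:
m(G) = 0
T(g, w) = -23/g
T(-29, m(6))/(-82897) = -23/(-29)/(-82897) = -23*(-1/29)*(-1/82897) = (23/29)*(-1/82897) = -23/2404013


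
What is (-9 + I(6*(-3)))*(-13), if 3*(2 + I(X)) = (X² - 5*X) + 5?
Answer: -5018/3 ≈ -1672.7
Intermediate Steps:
I(X) = -⅓ - 5*X/3 + X²/3 (I(X) = -2 + ((X² - 5*X) + 5)/3 = -2 + (5 + X² - 5*X)/3 = -2 + (5/3 - 5*X/3 + X²/3) = -⅓ - 5*X/3 + X²/3)
(-9 + I(6*(-3)))*(-13) = (-9 + (-⅓ - 10*(-3) + (6*(-3))²/3))*(-13) = (-9 + (-⅓ - 5/3*(-18) + (⅓)*(-18)²))*(-13) = (-9 + (-⅓ + 30 + (⅓)*324))*(-13) = (-9 + (-⅓ + 30 + 108))*(-13) = (-9 + 413/3)*(-13) = (386/3)*(-13) = -5018/3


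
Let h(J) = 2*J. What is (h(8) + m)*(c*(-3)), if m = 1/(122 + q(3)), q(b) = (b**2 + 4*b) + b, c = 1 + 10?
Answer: -77121/146 ≈ -528.23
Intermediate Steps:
c = 11
q(b) = b**2 + 5*b
m = 1/146 (m = 1/(122 + 3*(5 + 3)) = 1/(122 + 3*8) = 1/(122 + 24) = 1/146 ≈ 0.0068493)
(h(8) + m)*(c*(-3)) = (2*8 + 1/146)*(11*(-3)) = (16 + 1/146)*(-33) = (2337/146)*(-33) = -77121/146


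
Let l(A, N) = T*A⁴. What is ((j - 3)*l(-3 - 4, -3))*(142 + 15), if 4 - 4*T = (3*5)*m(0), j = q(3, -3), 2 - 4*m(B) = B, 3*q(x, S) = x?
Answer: 2638699/4 ≈ 6.5968e+5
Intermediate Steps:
q(x, S) = x/3
m(B) = ½ - B/4
j = 1 (j = (⅓)*3 = 1)
T = -7/8 (T = 1 - 3*5*(½ - ¼*0)/4 = 1 - 15*(½ + 0)/4 = 1 - 15/(4*2) = 1 - ¼*15/2 = 1 - 15/8 = -7/8 ≈ -0.87500)
l(A, N) = -7*A⁴/8
((j - 3)*l(-3 - 4, -3))*(142 + 15) = ((1 - 3)*(-7*(-3 - 4)⁴/8))*(142 + 15) = -(-7)*(-7)⁴/4*157 = -(-7)*2401/4*157 = -2*(-16807/8)*157 = (16807/4)*157 = 2638699/4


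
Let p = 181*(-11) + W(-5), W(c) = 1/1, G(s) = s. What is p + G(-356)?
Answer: -2346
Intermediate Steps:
W(c) = 1
p = -1990 (p = 181*(-11) + 1 = -1991 + 1 = -1990)
p + G(-356) = -1990 - 356 = -2346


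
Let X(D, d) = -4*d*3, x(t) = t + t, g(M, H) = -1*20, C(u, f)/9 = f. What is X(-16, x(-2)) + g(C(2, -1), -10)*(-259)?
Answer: 5228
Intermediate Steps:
C(u, f) = 9*f
g(M, H) = -20
x(t) = 2*t
X(D, d) = -12*d
X(-16, x(-2)) + g(C(2, -1), -10)*(-259) = -24*(-2) - 20*(-259) = -12*(-4) + 5180 = 48 + 5180 = 5228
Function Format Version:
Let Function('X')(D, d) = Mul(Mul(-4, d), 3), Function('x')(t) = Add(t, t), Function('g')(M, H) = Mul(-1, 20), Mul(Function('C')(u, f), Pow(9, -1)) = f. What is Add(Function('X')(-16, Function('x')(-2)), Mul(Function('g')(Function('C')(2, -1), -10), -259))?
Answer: 5228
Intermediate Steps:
Function('C')(u, f) = Mul(9, f)
Function('g')(M, H) = -20
Function('x')(t) = Mul(2, t)
Function('X')(D, d) = Mul(-12, d)
Add(Function('X')(-16, Function('x')(-2)), Mul(Function('g')(Function('C')(2, -1), -10), -259)) = Add(Mul(-12, Mul(2, -2)), Mul(-20, -259)) = Add(Mul(-12, -4), 5180) = Add(48, 5180) = 5228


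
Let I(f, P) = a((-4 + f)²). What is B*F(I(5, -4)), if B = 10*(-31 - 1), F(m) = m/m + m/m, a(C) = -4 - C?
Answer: -640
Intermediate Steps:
I(f, P) = -4 - (-4 + f)²
F(m) = 2 (F(m) = 1 + 1 = 2)
B = -320 (B = 10*(-32) = -320)
B*F(I(5, -4)) = -320*2 = -640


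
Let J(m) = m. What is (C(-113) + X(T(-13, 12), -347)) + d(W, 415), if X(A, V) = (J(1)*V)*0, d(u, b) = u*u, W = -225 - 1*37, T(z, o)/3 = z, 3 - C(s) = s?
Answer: 68760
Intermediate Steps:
C(s) = 3 - s
T(z, o) = 3*z
W = -262 (W = -225 - 37 = -262)
d(u, b) = u²
X(A, V) = 0 (X(A, V) = (1*V)*0 = V*0 = 0)
(C(-113) + X(T(-13, 12), -347)) + d(W, 415) = ((3 - 1*(-113)) + 0) + (-262)² = ((3 + 113) + 0) + 68644 = (116 + 0) + 68644 = 116 + 68644 = 68760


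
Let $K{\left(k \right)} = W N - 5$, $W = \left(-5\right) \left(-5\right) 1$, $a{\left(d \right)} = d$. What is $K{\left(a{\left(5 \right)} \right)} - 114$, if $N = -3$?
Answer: $-194$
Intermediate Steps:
$W = 25$ ($W = 25 \cdot 1 = 25$)
$K{\left(k \right)} = -80$ ($K{\left(k \right)} = 25 \left(-3\right) - 5 = -75 - 5 = -80$)
$K{\left(a{\left(5 \right)} \right)} - 114 = -80 - 114 = -194$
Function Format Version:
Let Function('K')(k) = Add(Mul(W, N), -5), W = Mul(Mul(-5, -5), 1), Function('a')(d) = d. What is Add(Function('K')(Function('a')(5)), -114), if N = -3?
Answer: -194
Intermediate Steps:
W = 25 (W = Mul(25, 1) = 25)
Function('K')(k) = -80 (Function('K')(k) = Add(Mul(25, -3), -5) = Add(-75, -5) = -80)
Add(Function('K')(Function('a')(5)), -114) = Add(-80, -114) = -194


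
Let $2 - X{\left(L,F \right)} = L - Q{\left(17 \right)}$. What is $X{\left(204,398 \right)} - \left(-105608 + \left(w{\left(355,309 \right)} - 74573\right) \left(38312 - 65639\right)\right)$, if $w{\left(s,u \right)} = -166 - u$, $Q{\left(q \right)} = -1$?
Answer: $-2050731291$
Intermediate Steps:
$X{\left(L,F \right)} = 1 - L$ ($X{\left(L,F \right)} = 2 - \left(L - -1\right) = 2 - \left(L + 1\right) = 2 - \left(1 + L\right) = 1 - L$)
$X{\left(204,398 \right)} - \left(-105608 + \left(w{\left(355,309 \right)} - 74573\right) \left(38312 - 65639\right)\right) = \left(1 - 204\right) - \left(-105608 + \left(\left(-166 - 309\right) - 74573\right) \left(38312 - 65639\right)\right) = \left(1 - 204\right) - \left(-105608 + \left(\left(-166 - 309\right) - 74573\right) \left(-27327\right)\right) = -203 - \left(-105608 + \left(-475 - 74573\right) \left(-27327\right)\right) = -203 - \left(-105608 - -2050836696\right) = -203 - \left(-105608 + 2050836696\right) = -203 - 2050731088 = -2050731291$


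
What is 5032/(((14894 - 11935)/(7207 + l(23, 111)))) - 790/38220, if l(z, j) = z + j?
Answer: 141184109903/11309298 ≈ 12484.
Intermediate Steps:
l(z, j) = j + z
5032/(((14894 - 11935)/(7207 + l(23, 111)))) - 790/38220 = 5032/(((14894 - 11935)/(7207 + (111 + 23)))) - 790/38220 = 5032/((2959/(7207 + 134))) - 790*1/38220 = 5032/((2959/7341)) - 79/3822 = 5032/((2959*(1/7341))) - 79/3822 = 5032/(2959/7341) - 79/3822 = 5032*(7341/2959) - 79/3822 = 36939912/2959 - 79/3822 = 141184109903/11309298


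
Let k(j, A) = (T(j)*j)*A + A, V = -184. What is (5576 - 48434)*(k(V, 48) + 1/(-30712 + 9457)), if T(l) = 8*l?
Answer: -3947664433981074/7085 ≈ -5.5719e+11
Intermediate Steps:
k(j, A) = A + 8*A*j**2 (k(j, A) = ((8*j)*j)*A + A = (8*j**2)*A + A = 8*A*j**2 + A = A + 8*A*j**2)
(5576 - 48434)*(k(V, 48) + 1/(-30712 + 9457)) = (5576 - 48434)*(48*(1 + 8*(-184)**2) + 1/(-30712 + 9457)) = -42858*(48*(1 + 8*33856) + 1/(-21255)) = -42858*(48*(1 + 270848) - 1/21255) = -42858*(48*270849 - 1/21255) = -42858*(13000752 - 1/21255) = -42858*276330983759/21255 = -3947664433981074/7085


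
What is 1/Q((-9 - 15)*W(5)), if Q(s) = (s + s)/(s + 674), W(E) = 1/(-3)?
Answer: 341/8 ≈ 42.625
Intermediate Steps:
W(E) = -⅓
Q(s) = 2*s/(674 + s) (Q(s) = (2*s)/(674 + s) = 2*s/(674 + s))
1/Q((-9 - 15)*W(5)) = 1/(2*((-9 - 15)*(-⅓))/(674 + (-9 - 15)*(-⅓))) = 1/(2*(-24*(-⅓))/(674 - 24*(-⅓))) = 1/(2*8/(674 + 8)) = 1/(2*8/682) = 1/(2*8*(1/682)) = 1/(8/341) = 341/8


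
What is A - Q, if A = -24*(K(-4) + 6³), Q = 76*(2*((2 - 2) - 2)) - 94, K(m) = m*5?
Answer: -4306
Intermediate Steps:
K(m) = 5*m
Q = -398 (Q = 76*(2*(0 - 2)) - 94 = 76*(2*(-2)) - 94 = 76*(-4) - 94 = -304 - 94 = -398)
A = -4704 (A = -24*(5*(-4) + 6³) = -24*(-20 + 216) = -24*196 = -4704)
A - Q = -4704 - 1*(-398) = -4704 + 398 = -4306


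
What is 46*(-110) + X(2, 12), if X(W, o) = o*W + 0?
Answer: -5036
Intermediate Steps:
X(W, o) = W*o (X(W, o) = W*o + 0 = W*o)
46*(-110) + X(2, 12) = 46*(-110) + 2*12 = -5060 + 24 = -5036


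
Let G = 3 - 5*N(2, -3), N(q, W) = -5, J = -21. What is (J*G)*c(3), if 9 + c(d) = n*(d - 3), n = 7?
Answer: 5292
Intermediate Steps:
c(d) = -30 + 7*d (c(d) = -9 + 7*(d - 3) = -9 + 7*(-3 + d) = -9 + (-21 + 7*d) = -30 + 7*d)
G = 28 (G = 3 - 5*(-5) = 3 + 25 = 28)
(J*G)*c(3) = (-21*28)*(-30 + 7*3) = -588*(-30 + 21) = -588*(-9) = 5292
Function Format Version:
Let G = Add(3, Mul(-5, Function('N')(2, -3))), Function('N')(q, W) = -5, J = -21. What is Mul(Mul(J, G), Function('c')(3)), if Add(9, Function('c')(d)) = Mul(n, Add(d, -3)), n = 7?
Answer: 5292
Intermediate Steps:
Function('c')(d) = Add(-30, Mul(7, d)) (Function('c')(d) = Add(-9, Mul(7, Add(d, -3))) = Add(-9, Mul(7, Add(-3, d))) = Add(-9, Add(-21, Mul(7, d))) = Add(-30, Mul(7, d)))
G = 28 (G = Add(3, Mul(-5, -5)) = Add(3, 25) = 28)
Mul(Mul(J, G), Function('c')(3)) = Mul(Mul(-21, 28), Add(-30, Mul(7, 3))) = Mul(-588, Add(-30, 21)) = Mul(-588, -9) = 5292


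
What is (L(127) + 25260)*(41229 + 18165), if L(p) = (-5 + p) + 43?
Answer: 1510092450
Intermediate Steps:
L(p) = 38 + p
(L(127) + 25260)*(41229 + 18165) = ((38 + 127) + 25260)*(41229 + 18165) = (165 + 25260)*59394 = 25425*59394 = 1510092450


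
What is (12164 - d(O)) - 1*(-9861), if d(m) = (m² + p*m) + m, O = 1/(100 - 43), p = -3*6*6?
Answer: 71565323/3249 ≈ 22027.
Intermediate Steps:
p = -108 (p = -18*6 = -108)
O = 1/57 ≈ 0.017544
d(m) = m² - 107*m (d(m) = (m² - 108*m) + m = m² - 107*m)
(12164 - d(O)) - 1*(-9861) = (12164 - (-107 + 1/57)/57) - 1*(-9861) = (12164 - (-6098)/(57*57)) + 9861 = (12164 - 1*(-6098/3249)) + 9861 = (12164 + 6098/3249) + 9861 = 39526934/3249 + 9861 = 71565323/3249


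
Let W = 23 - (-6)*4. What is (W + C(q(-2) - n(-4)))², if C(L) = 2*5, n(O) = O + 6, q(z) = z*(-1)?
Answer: 3249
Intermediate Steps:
q(z) = -z
n(O) = 6 + O
C(L) = 10
W = 47 (W = 23 - 1*(-24) = 23 + 24 = 47)
(W + C(q(-2) - n(-4)))² = (47 + 10)² = 57² = 3249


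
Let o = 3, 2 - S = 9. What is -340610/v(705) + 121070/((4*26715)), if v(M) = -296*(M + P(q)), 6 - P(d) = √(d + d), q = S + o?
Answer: 1099879596887/399754134156 + 170305*I*√2/37409146 ≈ 2.7514 + 0.0064382*I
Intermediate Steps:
S = -7 (S = 2 - 1*9 = 2 - 9 = -7)
q = -4 (q = -7 + 3 = -4)
P(d) = 6 - √2*√d (P(d) = 6 - √(d + d) = 6 - √(2*d) = 6 - √2*√d)
v(M) = -1776 - 296*M + 592*I*√2 (v(M) = -296*(M + (6 - √2*√(-4))) = -296*(M + (6 - √2*2*I)) = -296*(M + (6 - 2*I*√2)) = -296*(6 + M - 2*I*√2) = -1776 - 296*M + 592*I*√2)
-340610/v(705) + 121070/((4*26715)) = -340610/(-1776 - 296*705 + 592*I*√2) + 121070/((4*26715)) = -340610/(-1776 - 208680 + 592*I*√2) + 121070/106860 = -340610/(-210456 + 592*I*√2) + 121070*(1/106860) = -340610/(-210456 + 592*I*√2) + 12107/10686 = 12107/10686 - 340610/(-210456 + 592*I*√2)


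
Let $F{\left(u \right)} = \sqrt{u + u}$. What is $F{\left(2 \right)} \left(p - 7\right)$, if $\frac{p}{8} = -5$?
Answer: $-94$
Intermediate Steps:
$p = -40$ ($p = 8 \left(-5\right) = -40$)
$F{\left(u \right)} = \sqrt{2} \sqrt{u}$ ($F{\left(u \right)} = \sqrt{2 u} = \sqrt{2} \sqrt{u}$)
$F{\left(2 \right)} \left(p - 7\right) = \sqrt{2} \sqrt{2} \left(-40 - 7\right) = 2 \left(-40 - 7\right) = 2 \left(-47\right) = -94$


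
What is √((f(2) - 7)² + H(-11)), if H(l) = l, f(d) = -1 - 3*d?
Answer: √185 ≈ 13.601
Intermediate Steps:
√((f(2) - 7)² + H(-11)) = √(((-1 - 3*2) - 7)² - 11) = √(((-1 - 6) - 7)² - 11) = √((-7 - 7)² - 11) = √((-14)² - 11) = √(196 - 11) = √185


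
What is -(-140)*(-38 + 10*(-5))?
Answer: -12320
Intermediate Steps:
-(-140)*(-38 + 10*(-5)) = -(-140)*(-38 - 50) = -(-140)*(-88) = -1*12320 = -12320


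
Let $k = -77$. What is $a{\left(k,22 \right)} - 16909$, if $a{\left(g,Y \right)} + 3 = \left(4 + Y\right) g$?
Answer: $-18914$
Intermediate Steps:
$a{\left(g,Y \right)} = -3 + g \left(4 + Y\right)$ ($a{\left(g,Y \right)} = -3 + \left(4 + Y\right) g = -3 + g \left(4 + Y\right)$)
$a{\left(k,22 \right)} - 16909 = \left(-3 + 4 \left(-77\right) + 22 \left(-77\right)\right) - 16909 = \left(-3 - 308 - 1694\right) - 16909 = -2005 - 16909 = -18914$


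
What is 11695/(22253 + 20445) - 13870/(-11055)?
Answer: 144301897/94405278 ≈ 1.5285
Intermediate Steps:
11695/(22253 + 20445) - 13870/(-11055) = 11695/42698 - 13870*(-1/11055) = 11695*(1/42698) + 2774/2211 = 11695/42698 + 2774/2211 = 144301897/94405278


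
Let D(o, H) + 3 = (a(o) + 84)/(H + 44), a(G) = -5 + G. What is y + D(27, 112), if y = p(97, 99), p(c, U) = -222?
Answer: -17497/78 ≈ -224.32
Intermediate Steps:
y = -222
D(o, H) = -3 + (79 + o)/(44 + H) (D(o, H) = -3 + ((-5 + o) + 84)/(H + 44) = -3 + (79 + o)/(44 + H))
y + D(27, 112) = -222 + (-53 + 27 - 3*112)/(44 + 112) = -222 + (-53 + 27 - 336)/156 = -222 + (1/156)*(-362) = -222 - 181/78 = -17497/78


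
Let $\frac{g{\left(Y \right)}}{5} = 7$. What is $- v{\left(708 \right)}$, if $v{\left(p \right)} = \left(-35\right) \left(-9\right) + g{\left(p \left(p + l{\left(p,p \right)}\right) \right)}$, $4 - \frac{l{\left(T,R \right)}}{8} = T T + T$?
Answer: $-350$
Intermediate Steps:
$l{\left(T,R \right)} = 32 - 8 T - 8 T^{2}$ ($l{\left(T,R \right)} = 32 - 8 \left(T T + T\right) = 32 - 8 \left(T^{2} + T\right) = 32 - 8 \left(T + T^{2}\right) = 32 - \left(8 T + 8 T^{2}\right) = 32 - 8 T - 8 T^{2}$)
$g{\left(Y \right)} = 35$ ($g{\left(Y \right)} = 5 \cdot 7 = 35$)
$v{\left(p \right)} = 350$ ($v{\left(p \right)} = \left(-35\right) \left(-9\right) + 35 = 315 + 35 = 350$)
$- v{\left(708 \right)} = \left(-1\right) 350 = -350$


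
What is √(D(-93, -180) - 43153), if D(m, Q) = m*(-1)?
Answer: 2*I*√10765 ≈ 207.51*I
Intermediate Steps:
D(m, Q) = -m
√(D(-93, -180) - 43153) = √(-1*(-93) - 43153) = √(93 - 43153) = √(-43060) = 2*I*√10765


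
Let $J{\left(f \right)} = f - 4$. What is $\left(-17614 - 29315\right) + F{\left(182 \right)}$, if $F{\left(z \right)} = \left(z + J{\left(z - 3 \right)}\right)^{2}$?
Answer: $80520$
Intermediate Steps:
$J{\left(f \right)} = -4 + f$
$F{\left(z \right)} = \left(-7 + 2 z\right)^{2}$ ($F{\left(z \right)} = \left(z + \left(-4 + \left(z - 3\right)\right)\right)^{2} = \left(z + \left(-4 + \left(-3 + z\right)\right)\right)^{2} = \left(z + \left(-7 + z\right)\right)^{2} = \left(-7 + 2 z\right)^{2}$)
$\left(-17614 - 29315\right) + F{\left(182 \right)} = \left(-17614 - 29315\right) + \left(-7 + 2 \cdot 182\right)^{2} = -46929 + \left(-7 + 364\right)^{2} = -46929 + 357^{2} = -46929 + 127449 = 80520$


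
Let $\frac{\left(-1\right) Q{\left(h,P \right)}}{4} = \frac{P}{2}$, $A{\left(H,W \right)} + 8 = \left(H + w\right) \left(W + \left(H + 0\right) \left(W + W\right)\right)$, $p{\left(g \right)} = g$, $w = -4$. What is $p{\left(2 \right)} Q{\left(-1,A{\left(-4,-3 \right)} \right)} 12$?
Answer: $8448$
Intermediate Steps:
$A{\left(H,W \right)} = -8 + \left(-4 + H\right) \left(W + 2 H W\right)$ ($A{\left(H,W \right)} = -8 + \left(H - 4\right) \left(W + \left(H + 0\right) \left(W + W\right)\right) = -8 + \left(-4 + H\right) \left(W + H 2 W\right) = -8 + \left(-4 + H\right) \left(W + 2 H W\right)$)
$Q{\left(h,P \right)} = - 2 P$ ($Q{\left(h,P \right)} = - 4 \frac{P}{2} = - 2 P$)
$p{\left(2 \right)} Q{\left(-1,A{\left(-4,-3 \right)} \right)} 12 = 2 \left(- 2 \left(-8 - -12 - \left(-28\right) \left(-3\right) + 2 \left(-3\right) \left(-4\right)^{2}\right)\right) 12 = 2 \left(- 2 \left(-8 + 12 - 84 + 2 \left(-3\right) 16\right)\right) 12 = 2 \left(- 2 \left(-8 + 12 - 84 - 96\right)\right) 12 = 2 \left(\left(-2\right) \left(-176\right)\right) 12 = 2 \cdot 352 \cdot 12 = 704 \cdot 12 = 8448$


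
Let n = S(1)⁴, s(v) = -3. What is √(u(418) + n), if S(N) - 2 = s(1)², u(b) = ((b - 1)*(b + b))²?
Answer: 11*√1004382985 ≈ 3.4861e+5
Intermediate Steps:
u(b) = 4*b²*(-1 + b)² (u(b) = ((-1 + b)*(2*b))² = (2*b*(-1 + b))² = 4*b²*(-1 + b)²)
S(N) = 11 (S(N) = 2 + (-3)² = 2 + 9 = 11)
n = 14641 (n = 11⁴ = 14641)
√(u(418) + n) = √(4*418²*(-1 + 418)² + 14641) = √(4*174724*417² + 14641) = √(4*174724*173889 + 14641) = √(121530326544 + 14641) = √121530341185 = 11*√1004382985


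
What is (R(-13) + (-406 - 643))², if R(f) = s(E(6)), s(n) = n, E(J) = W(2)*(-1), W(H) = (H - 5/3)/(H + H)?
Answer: 158482921/144 ≈ 1.1006e+6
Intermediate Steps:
W(H) = (-5/3 + H)/(2*H) (W(H) = (H - 5*⅓)/((2*H)) = (H - 5/3)*(1/(2*H)) = (-5/3 + H)*(1/(2*H)) = (-5/3 + H)/(2*H))
E(J) = -1/12 (E(J) = ((⅙)*(-5 + 3*2)/2)*(-1) = ((⅙)*(½)*(-5 + 6))*(-1) = ((⅙)*(½)*1)*(-1) = (1/12)*(-1) = -1/12)
R(f) = -1/12
(R(-13) + (-406 - 643))² = (-1/12 + (-406 - 643))² = (-1/12 - 1049)² = (-12589/12)² = 158482921/144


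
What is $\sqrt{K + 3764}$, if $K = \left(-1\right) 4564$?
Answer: $20 i \sqrt{2} \approx 28.284 i$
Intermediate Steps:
$K = -4564$
$\sqrt{K + 3764} = \sqrt{-4564 + 3764} = \sqrt{-800} = 20 i \sqrt{2}$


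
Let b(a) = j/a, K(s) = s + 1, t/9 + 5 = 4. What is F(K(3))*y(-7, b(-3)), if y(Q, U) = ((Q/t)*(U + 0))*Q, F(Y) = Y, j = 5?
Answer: 980/27 ≈ 36.296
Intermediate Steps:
t = -9 (t = -45 + 9*4 = -45 + 36 = -9)
K(s) = 1 + s
b(a) = 5/a
y(Q, U) = -U*Q²/9 (y(Q, U) = ((Q/(-9))*(U + 0))*Q = ((Q*(-⅑))*U)*Q = ((-Q/9)*U)*Q = (-Q*U/9)*Q = -U*Q²/9)
F(K(3))*y(-7, b(-3)) = (1 + 3)*(-⅑*5/(-3)*(-7)²) = 4*(-⅑*5*(-⅓)*49) = 4*(-⅑*(-5/3)*49) = 4*(245/27) = 980/27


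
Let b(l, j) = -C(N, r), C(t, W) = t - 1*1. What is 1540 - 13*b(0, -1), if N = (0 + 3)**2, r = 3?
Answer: 1644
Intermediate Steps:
N = 9 (N = 3**2 = 9)
C(t, W) = -1 + t (C(t, W) = t - 1 = -1 + t)
b(l, j) = -8 (b(l, j) = -(-1 + 9) = -1*8 = -8)
1540 - 13*b(0, -1) = 1540 - 13*(-8) = 1540 - 1*(-104) = 1540 + 104 = 1644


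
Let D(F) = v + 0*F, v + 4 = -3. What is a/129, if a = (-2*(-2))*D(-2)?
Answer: -28/129 ≈ -0.21705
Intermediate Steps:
v = -7 (v = -4 - 3 = -7)
D(F) = -7 (D(F) = -7 + 0*F = -7 + 0 = -7)
a = -28 (a = -2*(-2)*(-7) = 4*(-7) = -28)
a/129 = -28/129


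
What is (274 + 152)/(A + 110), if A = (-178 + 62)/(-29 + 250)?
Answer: 47073/12097 ≈ 3.8913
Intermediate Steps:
A = -116/221 ≈ -0.52489
(274 + 152)/(A + 110) = (274 + 152)/(-116/221 + 110) = 426/(24194/221) = 426*(221/24194) = 47073/12097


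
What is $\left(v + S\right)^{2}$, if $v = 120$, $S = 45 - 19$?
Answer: $21316$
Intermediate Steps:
$S = 26$ ($S = 45 - 19 = 26$)
$\left(v + S\right)^{2} = \left(120 + 26\right)^{2} = 146^{2} = 21316$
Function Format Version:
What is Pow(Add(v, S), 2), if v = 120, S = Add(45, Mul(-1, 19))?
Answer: 21316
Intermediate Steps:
S = 26 (S = Add(45, -19) = 26)
Pow(Add(v, S), 2) = Pow(Add(120, 26), 2) = Pow(146, 2) = 21316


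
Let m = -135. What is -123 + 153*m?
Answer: -20778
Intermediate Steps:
-123 + 153*m = -123 + 153*(-135) = -123 - 20655 = -20778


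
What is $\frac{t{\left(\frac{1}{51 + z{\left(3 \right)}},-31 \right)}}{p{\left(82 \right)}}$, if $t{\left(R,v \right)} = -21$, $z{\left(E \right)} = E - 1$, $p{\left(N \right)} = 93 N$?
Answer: $- \frac{7}{2542} \approx -0.0027537$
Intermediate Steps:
$z{\left(E \right)} = -1 + E$ ($z{\left(E \right)} = E - 1 = -1 + E$)
$\frac{t{\left(\frac{1}{51 + z{\left(3 \right)}},-31 \right)}}{p{\left(82 \right)}} = - \frac{21}{93 \cdot 82} = - \frac{21}{7626} = \left(-21\right) \frac{1}{7626} = - \frac{7}{2542}$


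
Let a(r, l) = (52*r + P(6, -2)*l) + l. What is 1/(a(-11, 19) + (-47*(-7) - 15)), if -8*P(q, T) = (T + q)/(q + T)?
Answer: -8/1931 ≈ -0.0041429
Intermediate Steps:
P(q, T) = -⅛ (P(q, T) = -(T + q)/(8*(q + T)) = -(T + q)/(8*(T + q)) = -⅛*1 = -⅛)
a(r, l) = 52*r + 7*l/8 (a(r, l) = (52*r - l/8) + l = 52*r + 7*l/8)
1/(a(-11, 19) + (-47*(-7) - 15)) = 1/((52*(-11) + (7/8)*19) + (-47*(-7) - 15)) = 1/((-572 + 133/8) + (329 - 15)) = 1/(-4443/8 + 314) = 1/(-1931/8) = -8/1931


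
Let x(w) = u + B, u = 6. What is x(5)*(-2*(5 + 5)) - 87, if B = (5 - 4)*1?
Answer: -227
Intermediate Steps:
B = 1 (B = 1*1 = 1)
x(w) = 7 (x(w) = 6 + 1 = 7)
x(5)*(-2*(5 + 5)) - 87 = 7*(-2*(5 + 5)) - 87 = 7*(-2*10) - 87 = 7*(-20) - 87 = -140 - 87 = -227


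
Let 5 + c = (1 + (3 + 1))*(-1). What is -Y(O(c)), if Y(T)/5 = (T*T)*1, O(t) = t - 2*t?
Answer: -500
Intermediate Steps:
c = -10 (c = -5 + (1 + (3 + 1))*(-1) = -5 + (1 + 4)*(-1) = -5 + 5*(-1) = -5 - 5 = -10)
O(t) = -t
Y(T) = 5*T² (Y(T) = 5*((T*T)*1) = 5*(T²*1) = 5*T²)
-Y(O(c)) = -5*(-1*(-10))² = -5*10² = -5*100 = -1*500 = -500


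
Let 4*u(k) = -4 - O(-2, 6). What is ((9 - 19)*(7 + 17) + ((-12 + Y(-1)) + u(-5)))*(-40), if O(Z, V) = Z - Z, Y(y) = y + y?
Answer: 10200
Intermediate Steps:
Y(y) = 2*y
O(Z, V) = 0
u(k) = -1 (u(k) = (-4 - 1*0)/4 = (-4 + 0)/4 = (¼)*(-4) = -1)
((9 - 19)*(7 + 17) + ((-12 + Y(-1)) + u(-5)))*(-40) = ((9 - 19)*(7 + 17) + ((-12 + 2*(-1)) - 1))*(-40) = (-10*24 + ((-12 - 2) - 1))*(-40) = (-240 + (-14 - 1))*(-40) = (-240 - 15)*(-40) = -255*(-40) = 10200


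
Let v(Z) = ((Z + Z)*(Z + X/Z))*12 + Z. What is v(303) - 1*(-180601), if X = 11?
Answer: 2384584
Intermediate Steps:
v(Z) = Z + 24*Z*(Z + 11/Z) (v(Z) = ((Z + Z)*(Z + 11/Z))*12 + Z = ((2*Z)*(Z + 11/Z))*12 + Z = (2*Z*(Z + 11/Z))*12 + Z = 24*Z*(Z + 11/Z) + Z = Z + 24*Z*(Z + 11/Z))
v(303) - 1*(-180601) = (264 + 303 + 24*303²) - 1*(-180601) = (264 + 303 + 24*91809) + 180601 = (264 + 303 + 2203416) + 180601 = 2203983 + 180601 = 2384584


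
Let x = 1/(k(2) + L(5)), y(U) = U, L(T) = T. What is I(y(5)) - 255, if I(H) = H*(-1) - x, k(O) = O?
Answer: -1821/7 ≈ -260.14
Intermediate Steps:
x = 1/7 (x = 1/(2 + 5) = 1/7 ≈ 0.14286)
I(H) = -1/7 - H (I(H) = H*(-1) - 1*1/7 = -H - 1/7 = -1/7 - H)
I(y(5)) - 255 = (-1/7 - 1*5) - 255 = (-1/7 - 5) - 255 = -36/7 - 255 = -1821/7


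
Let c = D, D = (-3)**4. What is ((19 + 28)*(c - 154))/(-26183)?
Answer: 3431/26183 ≈ 0.13104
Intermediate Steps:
D = 81
c = 81
((19 + 28)*(c - 154))/(-26183) = ((19 + 28)*(81 - 154))/(-26183) = (47*(-73))*(-1/26183) = -3431*(-1/26183) = 3431/26183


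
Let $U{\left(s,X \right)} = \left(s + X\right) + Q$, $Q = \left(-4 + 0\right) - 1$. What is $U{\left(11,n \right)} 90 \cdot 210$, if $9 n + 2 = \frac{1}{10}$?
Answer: $109410$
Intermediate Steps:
$Q = -5$ ($Q = -4 - 1 = -5$)
$n = - \frac{19}{90}$ ($n = - \frac{2}{9} + \frac{1}{9 \cdot 10} = - \frac{2}{9} + \frac{1}{9} \cdot \frac{1}{10} = - \frac{2}{9} + \frac{1}{90} = - \frac{19}{90} \approx -0.21111$)
$U{\left(s,X \right)} = -5 + X + s$ ($U{\left(s,X \right)} = \left(s + X\right) - 5 = \left(X + s\right) - 5 = -5 + X + s$)
$U{\left(11,n \right)} 90 \cdot 210 = \left(-5 - \frac{19}{90} + 11\right) 90 \cdot 210 = \frac{521}{90} \cdot 90 \cdot 210 = 521 \cdot 210 = 109410$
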